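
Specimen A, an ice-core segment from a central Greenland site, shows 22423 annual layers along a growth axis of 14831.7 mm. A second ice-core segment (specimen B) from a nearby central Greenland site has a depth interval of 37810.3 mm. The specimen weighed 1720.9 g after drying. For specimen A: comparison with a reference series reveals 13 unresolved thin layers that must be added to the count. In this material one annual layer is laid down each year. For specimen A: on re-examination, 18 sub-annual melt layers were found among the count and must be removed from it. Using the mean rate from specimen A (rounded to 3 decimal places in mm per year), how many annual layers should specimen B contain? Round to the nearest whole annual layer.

Specimen A: true annual layer count = 22423 − 18 + 13 = 22418.
A: 14831.7 mm over 22418 years gives 14831.7 / 22418 ≈ 0.662 mm/year.
B spans 37810.3 / 0.662 = 57115.26 years ≈ 57115 annual layers.

57115 annual layers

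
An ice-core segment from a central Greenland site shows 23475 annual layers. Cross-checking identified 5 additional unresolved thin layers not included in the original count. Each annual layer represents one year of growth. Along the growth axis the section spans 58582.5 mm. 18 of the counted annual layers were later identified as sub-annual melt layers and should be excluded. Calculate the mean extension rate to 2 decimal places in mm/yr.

True annual layer count = 23475 − 18 + 5 = 23462.
58582.5 mm over 23462 years gives 58582.5 / 23462 ≈ 2.50 mm/yr.

2.50 mm/yr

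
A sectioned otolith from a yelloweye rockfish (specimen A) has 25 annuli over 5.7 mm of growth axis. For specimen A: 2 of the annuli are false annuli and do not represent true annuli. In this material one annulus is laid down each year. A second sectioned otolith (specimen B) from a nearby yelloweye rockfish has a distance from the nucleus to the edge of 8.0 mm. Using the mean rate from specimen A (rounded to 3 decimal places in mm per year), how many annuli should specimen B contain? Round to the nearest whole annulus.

32 annuli

Specimen A: adjusted count: 25 − 2 = 23 annuli.
A: Mean rate = 5.7 mm / 23 years ≈ 0.248 mm/yr.
Specimen B: 8.0 mm / 0.248 mm per year = 32.26 years ≈ 32 annuli.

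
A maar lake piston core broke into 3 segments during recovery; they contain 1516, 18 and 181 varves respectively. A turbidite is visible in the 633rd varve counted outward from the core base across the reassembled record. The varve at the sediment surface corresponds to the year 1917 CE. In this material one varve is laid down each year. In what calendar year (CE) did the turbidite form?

835 CE

Total varves = 1516 + 18 + 181 = 1715.
1715 − 633 = 1082 varves lie beyond the turbidite toward the sediment surface.
The varve at the sediment surface is 1917 CE, so the turbidite dates to 1917 − 1082 = 835 CE.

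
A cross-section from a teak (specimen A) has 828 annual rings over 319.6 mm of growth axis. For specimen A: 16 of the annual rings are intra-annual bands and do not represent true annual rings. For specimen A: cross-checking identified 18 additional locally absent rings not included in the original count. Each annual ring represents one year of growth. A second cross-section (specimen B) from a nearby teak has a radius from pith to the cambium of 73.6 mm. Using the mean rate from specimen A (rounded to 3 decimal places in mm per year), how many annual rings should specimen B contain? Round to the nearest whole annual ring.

191 annual rings

Specimen A: adjusted count: 828 − 16 + 18 = 830 annual rings.
A: 319.6 mm over 830 years gives 319.6 / 830 ≈ 0.385 mm/year.
B spans 73.6 / 0.385 = 191.17 years ≈ 191 annual rings.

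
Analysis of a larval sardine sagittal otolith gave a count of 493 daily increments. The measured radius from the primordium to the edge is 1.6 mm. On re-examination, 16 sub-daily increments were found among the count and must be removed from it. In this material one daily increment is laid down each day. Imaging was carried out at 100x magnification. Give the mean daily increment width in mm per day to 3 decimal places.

True daily increment count = 493 − 16 = 477.
Extension rate ≈ 1.6 / 477 = 0.003 mm per day.

0.003 mm per day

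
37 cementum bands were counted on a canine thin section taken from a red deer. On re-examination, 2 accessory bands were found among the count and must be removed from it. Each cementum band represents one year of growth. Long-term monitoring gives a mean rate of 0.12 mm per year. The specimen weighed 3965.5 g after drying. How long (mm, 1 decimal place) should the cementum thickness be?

Adjusted count: 37 − 2 = 35 cementum bands.
Length ≈ 0.12 × 35 = 4.2 mm.

4.2 mm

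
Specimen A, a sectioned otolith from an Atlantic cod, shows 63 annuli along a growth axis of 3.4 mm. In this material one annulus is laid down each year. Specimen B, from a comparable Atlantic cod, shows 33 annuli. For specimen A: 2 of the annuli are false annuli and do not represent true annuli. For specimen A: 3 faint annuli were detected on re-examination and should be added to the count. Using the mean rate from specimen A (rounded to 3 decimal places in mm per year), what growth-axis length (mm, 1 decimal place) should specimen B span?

Specimen A: correcting the raw count gives 63 − 2 + 3 = 64 true annuli.
A: Mean rate = 3.4 mm / 64 years ≈ 0.053 mm/yr.
For B, 0.053 mm/year × 33 years = 1.7 mm.

1.7 mm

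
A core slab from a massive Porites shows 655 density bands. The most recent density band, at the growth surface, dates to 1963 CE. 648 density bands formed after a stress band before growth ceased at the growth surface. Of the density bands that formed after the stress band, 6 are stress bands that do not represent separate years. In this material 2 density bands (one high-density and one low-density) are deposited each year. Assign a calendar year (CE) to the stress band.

648 density bands post-date the stress band.
Removing the 6 false density bands leaves 648 − 6 = 642 true density bands beyond the stress band.
642 density bands at 2 per year is 642 / 2 = 321 years.
The density band at the growth surface is 1963 CE, so the stress band dates to 1963 − 321 = 1642 CE.

1642 CE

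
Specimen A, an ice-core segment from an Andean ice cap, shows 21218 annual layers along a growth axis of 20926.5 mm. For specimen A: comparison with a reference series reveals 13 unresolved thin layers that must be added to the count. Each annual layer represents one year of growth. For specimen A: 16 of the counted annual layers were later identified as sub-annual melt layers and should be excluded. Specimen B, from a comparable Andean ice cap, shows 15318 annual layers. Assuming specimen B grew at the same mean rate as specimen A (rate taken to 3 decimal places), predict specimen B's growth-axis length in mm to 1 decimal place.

15103.5 mm

Specimen A: true annual layer count = 21218 − 16 + 13 = 21215.
A: Extension rate ≈ 20926.5 / 21215 = 0.986 mm per year.
For B, 0.986 mm/year × 15318 years = 15103.5 mm.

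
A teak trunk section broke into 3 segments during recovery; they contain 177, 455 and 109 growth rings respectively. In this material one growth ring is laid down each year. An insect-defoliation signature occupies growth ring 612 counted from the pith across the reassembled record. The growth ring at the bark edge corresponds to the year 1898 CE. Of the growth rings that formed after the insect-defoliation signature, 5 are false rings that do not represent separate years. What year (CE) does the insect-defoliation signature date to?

Total growth rings = 177 + 455 + 109 = 741.
The insect-defoliation signature sits at growth ring 612 from the pith, so 741 − 612 = 129 growth rings formed after it.
Removing the 5 false growth rings leaves 129 − 5 = 124 true growth rings beyond the insect-defoliation signature.
1898 − 124 = 1774 CE.

1774 CE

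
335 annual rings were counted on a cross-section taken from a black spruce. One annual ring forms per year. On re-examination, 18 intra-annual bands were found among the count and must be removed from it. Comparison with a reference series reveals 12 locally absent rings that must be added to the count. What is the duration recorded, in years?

329 years

True annual ring count = 335 − 18 + 12 = 329.
At one annual ring per year, that is 329 years.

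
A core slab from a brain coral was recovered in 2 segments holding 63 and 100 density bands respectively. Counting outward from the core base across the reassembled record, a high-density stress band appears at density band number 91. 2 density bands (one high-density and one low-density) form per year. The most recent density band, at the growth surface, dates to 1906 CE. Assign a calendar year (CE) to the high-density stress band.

Total density bands = 63 + 100 = 163.
Between density band 91 and the growth surface there are 163 − 91 = 72 density bands.
With 2 density bands per year, 72 / 2 = 36 years.
Counting back 36 years from 1906 CE places the high-density stress band in 1906 − 36 = 1870 CE.

1870 CE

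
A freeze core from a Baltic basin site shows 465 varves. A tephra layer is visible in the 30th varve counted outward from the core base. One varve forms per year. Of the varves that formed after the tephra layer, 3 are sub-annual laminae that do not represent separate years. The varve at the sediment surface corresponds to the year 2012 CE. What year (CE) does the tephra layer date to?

465 − 30 = 435 varves lie beyond the tephra layer toward the sediment surface.
435 − 3 false = 432 true varves after the tephra layer.
The varve at the sediment surface is 2012 CE, so the tephra layer dates to 2012 − 432 = 1580 CE.

1580 CE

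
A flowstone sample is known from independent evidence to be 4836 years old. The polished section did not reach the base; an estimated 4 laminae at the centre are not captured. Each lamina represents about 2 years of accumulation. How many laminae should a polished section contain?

2414 laminae

Expected laminae: 4836 / 2 = 2418.
Less the 4 uncaptured laminae: 2418 − 4 = 2414.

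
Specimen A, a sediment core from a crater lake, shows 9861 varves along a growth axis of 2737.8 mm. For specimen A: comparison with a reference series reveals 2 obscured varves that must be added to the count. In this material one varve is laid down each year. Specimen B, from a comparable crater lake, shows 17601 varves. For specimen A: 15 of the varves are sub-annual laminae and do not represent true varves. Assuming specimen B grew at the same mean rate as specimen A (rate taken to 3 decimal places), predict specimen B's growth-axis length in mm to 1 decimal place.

4893.1 mm

Specimen A: true varve count = 9861 − 15 + 2 = 9848.
A: Mean rate = 2737.8 mm / 9848 years ≈ 0.278 mm/yr.
Length of B = 0.278 × 17601 = 4893.1 mm.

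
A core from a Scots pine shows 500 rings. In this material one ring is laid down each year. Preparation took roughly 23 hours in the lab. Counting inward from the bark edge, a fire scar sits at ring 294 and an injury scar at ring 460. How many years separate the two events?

Separation: 460 − 294 = 166 rings.
At one ring per year, 166 years elapsed between them.

166 years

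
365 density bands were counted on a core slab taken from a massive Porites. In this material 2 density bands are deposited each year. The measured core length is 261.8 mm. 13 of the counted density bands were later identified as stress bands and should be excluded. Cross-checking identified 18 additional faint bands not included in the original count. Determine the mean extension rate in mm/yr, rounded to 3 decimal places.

1.415 mm/yr

True density band count = 365 − 13 + 18 = 370.
With 2 density bands per year, 370 / 2 = 185 years.
Extension rate ≈ 261.8 / 185 = 1.415 mm/yr.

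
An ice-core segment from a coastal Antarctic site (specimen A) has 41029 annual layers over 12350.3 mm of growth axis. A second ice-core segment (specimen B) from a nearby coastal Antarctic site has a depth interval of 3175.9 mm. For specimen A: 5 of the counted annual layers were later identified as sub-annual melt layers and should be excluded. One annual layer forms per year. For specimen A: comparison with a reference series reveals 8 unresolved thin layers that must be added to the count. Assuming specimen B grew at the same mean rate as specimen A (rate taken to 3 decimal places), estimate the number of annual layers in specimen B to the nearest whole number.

10551 annual layers

Specimen A: after corrections the count is 41029 − 5 + 8 = 41032 annual layers.
A: Mean rate = 12350.3 mm / 41032 years ≈ 0.301 mm/yr.
Specimen B: 3175.9 mm / 0.301 mm per year = 10551.16 years ≈ 10551 annual layers.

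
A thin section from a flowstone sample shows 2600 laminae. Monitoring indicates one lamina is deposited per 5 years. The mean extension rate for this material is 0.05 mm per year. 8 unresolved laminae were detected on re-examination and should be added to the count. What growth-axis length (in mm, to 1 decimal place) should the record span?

True lamina count = 2600 + 8 = 2608.
At 5 years per lamina, 2608 × 5 = 13040 years.
Predicted length = 0.05 mm/year × 13040 years = 652.0 mm.

652.0 mm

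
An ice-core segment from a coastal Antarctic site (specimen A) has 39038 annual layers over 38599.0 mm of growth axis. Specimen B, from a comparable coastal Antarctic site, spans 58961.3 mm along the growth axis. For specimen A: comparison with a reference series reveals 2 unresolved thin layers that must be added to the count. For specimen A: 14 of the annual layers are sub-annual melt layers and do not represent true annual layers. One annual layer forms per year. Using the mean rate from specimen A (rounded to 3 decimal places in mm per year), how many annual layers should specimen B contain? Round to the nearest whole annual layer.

Specimen A: adjusted count: 39038 − 14 + 2 = 39026 annual layers.
A: Mean rate = 38599.0 mm / 39026 years ≈ 0.989 mm/year.
For B, 58961.3 / 0.989 = 59617.09 years ≈ 59617 annual layers.

59617 annual layers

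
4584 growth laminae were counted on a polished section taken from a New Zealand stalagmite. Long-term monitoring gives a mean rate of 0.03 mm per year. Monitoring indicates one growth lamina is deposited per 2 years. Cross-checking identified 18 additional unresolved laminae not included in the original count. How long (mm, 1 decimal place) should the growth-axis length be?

276.1 mm

After corrections the count is 4584 + 18 = 4602 growth laminae.
Multiplying by 2 years per growth lamina: 4602 × 2 = 9204 years.
Predicted length = 0.03 mm/year × 9204 years = 276.1 mm.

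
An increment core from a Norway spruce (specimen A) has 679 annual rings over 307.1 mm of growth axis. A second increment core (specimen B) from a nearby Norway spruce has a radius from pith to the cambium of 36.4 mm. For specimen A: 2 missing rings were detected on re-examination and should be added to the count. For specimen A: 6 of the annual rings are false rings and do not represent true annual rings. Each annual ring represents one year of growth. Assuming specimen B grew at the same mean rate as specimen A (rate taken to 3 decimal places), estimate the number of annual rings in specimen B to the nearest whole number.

80 annual rings

Specimen A: after corrections the count is 679 − 6 + 2 = 675 annual rings.
A: Extension rate ≈ 307.1 / 675 = 0.455 mm/yr.
B spans 36.4 / 0.455 = 80.00 years ≈ 80 annual rings.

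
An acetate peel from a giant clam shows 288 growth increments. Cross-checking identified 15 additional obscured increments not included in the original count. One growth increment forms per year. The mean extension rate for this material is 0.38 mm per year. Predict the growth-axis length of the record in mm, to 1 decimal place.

115.1 mm

Adjusted count: 288 + 15 = 303 growth increments.
Length ≈ 0.38 × 303 = 115.1 mm.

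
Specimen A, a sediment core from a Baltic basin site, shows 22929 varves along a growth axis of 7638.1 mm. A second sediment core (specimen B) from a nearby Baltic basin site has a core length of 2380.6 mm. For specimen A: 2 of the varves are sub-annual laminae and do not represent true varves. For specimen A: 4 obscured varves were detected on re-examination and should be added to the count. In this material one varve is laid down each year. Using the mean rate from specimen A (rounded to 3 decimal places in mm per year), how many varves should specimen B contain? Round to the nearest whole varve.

7149 varves

Specimen A: correcting the raw count gives 22929 − 2 + 4 = 22931 true varves.
A: 7638.1 mm over 22931 years gives 7638.1 / 22931 ≈ 0.333 mm per year.
For B, 2380.6 / 0.333 = 7148.95 years ≈ 7149 varves.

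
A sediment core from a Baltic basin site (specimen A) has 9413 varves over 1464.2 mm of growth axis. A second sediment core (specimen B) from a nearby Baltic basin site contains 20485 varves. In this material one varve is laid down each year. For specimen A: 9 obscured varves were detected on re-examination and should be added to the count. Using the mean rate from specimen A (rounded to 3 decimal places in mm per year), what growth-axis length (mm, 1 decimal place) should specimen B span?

Specimen A: correcting the raw count gives 9413 + 9 = 9422 true varves.
A: Extension rate ≈ 1464.2 / 9422 = 0.155 mm/year.
B's length ≈ 0.155 × 20485 = 3175.2 mm.

3175.2 mm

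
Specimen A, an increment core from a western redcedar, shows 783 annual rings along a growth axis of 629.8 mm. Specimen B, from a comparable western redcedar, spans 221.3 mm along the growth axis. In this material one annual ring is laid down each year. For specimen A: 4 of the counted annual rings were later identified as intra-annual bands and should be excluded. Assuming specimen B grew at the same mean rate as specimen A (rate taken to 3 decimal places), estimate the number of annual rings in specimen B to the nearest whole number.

Specimen A: after corrections the count is 783 − 4 = 779 annual rings.
A: Extension rate ≈ 629.8 / 779 = 0.808 mm/yr.
Specimen B: 221.3 mm / 0.808 mm per year = 273.89 years ≈ 274 annual rings.

274 annual rings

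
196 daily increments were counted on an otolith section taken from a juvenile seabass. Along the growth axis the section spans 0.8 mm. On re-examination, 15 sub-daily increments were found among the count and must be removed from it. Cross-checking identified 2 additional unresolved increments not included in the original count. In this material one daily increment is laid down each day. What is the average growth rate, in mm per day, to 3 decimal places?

0.004 mm per day

After corrections the count is 196 − 15 + 2 = 183 daily increments.
Extension rate ≈ 0.8 / 183 = 0.004 mm per day.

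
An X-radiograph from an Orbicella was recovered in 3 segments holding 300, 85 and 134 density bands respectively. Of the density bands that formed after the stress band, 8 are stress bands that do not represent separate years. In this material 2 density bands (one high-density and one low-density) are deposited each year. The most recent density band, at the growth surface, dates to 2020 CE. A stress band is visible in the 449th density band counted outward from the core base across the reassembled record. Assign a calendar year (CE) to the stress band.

1989 CE

Total density bands = 300 + 85 + 134 = 519.
Between density band 449 and the growth surface there are 519 − 449 = 70 density bands.
Removing the 8 false density bands leaves 70 − 8 = 62 true density bands beyond the stress band.
62 density bands at 2 per year is 62 / 2 = 31 years.
The density band at the growth surface is 2020 CE, so the stress band dates to 2020 − 31 = 1989 CE.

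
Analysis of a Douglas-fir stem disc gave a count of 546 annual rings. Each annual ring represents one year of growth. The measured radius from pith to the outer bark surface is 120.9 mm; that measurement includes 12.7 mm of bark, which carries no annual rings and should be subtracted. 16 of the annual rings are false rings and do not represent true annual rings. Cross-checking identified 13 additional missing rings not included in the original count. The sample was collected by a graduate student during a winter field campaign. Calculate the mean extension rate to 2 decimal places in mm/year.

After corrections the count is 546 − 16 + 13 = 543 annual rings.
Net length = 120.9 − 12.7 = 108.2 mm.
108.2 mm over 543 years gives 108.2 / 543 ≈ 0.20 mm/year.

0.20 mm/year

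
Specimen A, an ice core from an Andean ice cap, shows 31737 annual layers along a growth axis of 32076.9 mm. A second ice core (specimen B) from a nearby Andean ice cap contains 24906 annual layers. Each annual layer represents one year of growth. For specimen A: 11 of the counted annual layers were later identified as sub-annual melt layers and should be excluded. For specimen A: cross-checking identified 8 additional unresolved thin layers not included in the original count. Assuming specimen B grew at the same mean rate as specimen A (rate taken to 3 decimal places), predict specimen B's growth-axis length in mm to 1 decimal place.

Specimen A: adjusted count: 31737 − 11 + 8 = 31734 annual layers.
A: Mean rate = 32076.9 mm / 31734 years ≈ 1.011 mm per year.
Length of B = 1.011 × 24906 = 25180.0 mm.

25180.0 mm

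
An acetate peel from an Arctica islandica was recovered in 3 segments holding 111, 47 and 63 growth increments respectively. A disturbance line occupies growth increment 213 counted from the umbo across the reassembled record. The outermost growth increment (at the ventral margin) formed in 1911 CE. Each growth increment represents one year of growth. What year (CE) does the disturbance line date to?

Total growth increments = 111 + 47 + 63 = 221.
Between growth increment 213 and the ventral margin there are 221 − 213 = 8 growth increments.
Counting back 8 years from 1911 CE places the disturbance line in 1911 − 8 = 1903 CE.

1903 CE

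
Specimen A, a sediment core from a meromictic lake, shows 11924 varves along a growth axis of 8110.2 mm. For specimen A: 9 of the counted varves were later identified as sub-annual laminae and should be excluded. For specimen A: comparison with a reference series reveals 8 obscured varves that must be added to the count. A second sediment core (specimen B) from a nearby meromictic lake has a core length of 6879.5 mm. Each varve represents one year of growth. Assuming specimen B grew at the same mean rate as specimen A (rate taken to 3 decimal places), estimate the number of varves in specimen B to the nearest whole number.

10117 varves

Specimen A: correcting the raw count gives 11924 − 9 + 8 = 11923 true varves.
A: Extension rate ≈ 8110.2 / 11923 = 0.680 mm/yr.
For B, 6879.5 / 0.680 = 10116.91 years ≈ 10117 varves.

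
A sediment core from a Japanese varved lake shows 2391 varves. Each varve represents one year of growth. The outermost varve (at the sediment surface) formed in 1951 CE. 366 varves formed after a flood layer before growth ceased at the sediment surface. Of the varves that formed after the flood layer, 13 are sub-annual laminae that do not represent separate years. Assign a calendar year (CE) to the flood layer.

366 varves post-date the flood layer.
Excluding 13 false varves: 366 − 13 = 353.
Counting back 353 years from 1951 CE places the flood layer in 1951 − 353 = 1598 CE.

1598 CE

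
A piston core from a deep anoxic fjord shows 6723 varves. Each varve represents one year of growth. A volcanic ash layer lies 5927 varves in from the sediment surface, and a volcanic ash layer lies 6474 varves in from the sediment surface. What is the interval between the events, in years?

547 years

Separation: 6474 − 5927 = 547 varves.
At one varve per year, 547 years elapsed between them.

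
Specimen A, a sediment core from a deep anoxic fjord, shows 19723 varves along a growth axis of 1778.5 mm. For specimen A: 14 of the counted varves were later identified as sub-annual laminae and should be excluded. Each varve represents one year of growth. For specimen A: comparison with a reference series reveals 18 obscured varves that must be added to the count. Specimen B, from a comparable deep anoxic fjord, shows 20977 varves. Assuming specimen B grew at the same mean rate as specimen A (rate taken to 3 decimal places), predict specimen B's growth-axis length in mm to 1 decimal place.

1887.9 mm

Specimen A: adjusted count: 19723 − 14 + 18 = 19727 varves.
A: 1778.5 mm over 19727 years gives 1778.5 / 19727 ≈ 0.090 mm per year.
B's length ≈ 0.090 × 20977 = 1887.9 mm.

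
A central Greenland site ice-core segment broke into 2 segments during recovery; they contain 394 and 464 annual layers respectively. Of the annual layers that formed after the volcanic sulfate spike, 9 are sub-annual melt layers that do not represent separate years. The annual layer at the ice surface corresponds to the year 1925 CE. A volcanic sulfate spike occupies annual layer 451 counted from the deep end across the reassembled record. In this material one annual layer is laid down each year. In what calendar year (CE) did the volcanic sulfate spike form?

1527 CE

Total annual layers = 394 + 464 = 858.
858 − 451 = 407 annual layers lie beyond the volcanic sulfate spike toward the ice surface.
Excluding 9 false annual layers: 407 − 9 = 398.
The annual layer at the ice surface is 1925 CE, so the volcanic sulfate spike dates to 1925 − 398 = 1527 CE.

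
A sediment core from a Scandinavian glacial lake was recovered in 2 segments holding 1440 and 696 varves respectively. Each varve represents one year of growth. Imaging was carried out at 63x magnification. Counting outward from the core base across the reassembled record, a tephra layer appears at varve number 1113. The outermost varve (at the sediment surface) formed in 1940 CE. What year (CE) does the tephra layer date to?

Total varves = 1440 + 696 = 2136.
The tephra layer sits at varve 1113 from the core base, so 2136 − 1113 = 1023 varves formed after it.
1940 − 1023 = 917 CE.

917 CE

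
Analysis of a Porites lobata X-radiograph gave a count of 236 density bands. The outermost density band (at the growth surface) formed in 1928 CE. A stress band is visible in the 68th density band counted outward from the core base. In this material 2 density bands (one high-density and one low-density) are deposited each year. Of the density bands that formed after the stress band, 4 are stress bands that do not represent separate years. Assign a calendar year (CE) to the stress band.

1846 CE

Between density band 68 and the growth surface there are 236 − 68 = 168 density bands.
Removing the 4 false density bands leaves 168 − 4 = 164 true density bands beyond the stress band.
164 density bands at 2 per year is 164 / 2 = 82 years.
Counting back 82 years from 1928 CE places the stress band in 1928 − 82 = 1846 CE.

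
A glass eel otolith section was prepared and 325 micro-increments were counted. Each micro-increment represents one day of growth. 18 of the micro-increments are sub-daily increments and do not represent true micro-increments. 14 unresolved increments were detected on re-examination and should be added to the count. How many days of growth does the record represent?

True micro-increment count = 325 − 18 + 14 = 321.
One micro-increment per day makes the duration 321 days.

321 d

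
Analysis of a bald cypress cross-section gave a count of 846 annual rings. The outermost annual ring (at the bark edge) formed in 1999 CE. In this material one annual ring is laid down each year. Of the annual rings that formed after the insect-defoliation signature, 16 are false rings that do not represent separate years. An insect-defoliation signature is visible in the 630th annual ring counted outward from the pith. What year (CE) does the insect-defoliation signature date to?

1799 CE

The insect-defoliation signature sits at annual ring 630 from the pith, so 846 − 630 = 216 annual rings formed after it.
Excluding 16 false annual rings: 216 − 16 = 200.
1999 − 200 = 1799 CE.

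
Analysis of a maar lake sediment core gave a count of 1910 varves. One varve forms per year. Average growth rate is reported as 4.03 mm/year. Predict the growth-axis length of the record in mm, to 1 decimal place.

The record spans 1910 years at 4.03 mm per year.
1910 years at 4.03 mm/year gives 4.03 × 1910 = 7697.3 mm.

7697.3 mm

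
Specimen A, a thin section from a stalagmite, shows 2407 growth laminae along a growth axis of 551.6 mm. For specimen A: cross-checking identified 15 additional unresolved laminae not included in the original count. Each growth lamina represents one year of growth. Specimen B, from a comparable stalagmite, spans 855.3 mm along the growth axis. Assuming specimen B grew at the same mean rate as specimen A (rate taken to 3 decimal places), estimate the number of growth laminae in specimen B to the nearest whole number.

3751 growth laminae

Specimen A: true growth lamina count = 2407 + 15 = 2422.
A: Extension rate ≈ 551.6 / 2422 = 0.228 mm per year.
Specimen B: 855.3 mm / 0.228 mm per year = 3751.32 years ≈ 3751 growth laminae.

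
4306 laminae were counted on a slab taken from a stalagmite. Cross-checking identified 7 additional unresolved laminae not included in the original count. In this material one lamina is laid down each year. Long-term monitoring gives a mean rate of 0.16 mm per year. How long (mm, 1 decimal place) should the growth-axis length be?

690.1 mm

After corrections the count is 4306 + 7 = 4313 laminae.
4313 years at 0.16 mm/year gives 0.16 × 4313 = 690.1 mm.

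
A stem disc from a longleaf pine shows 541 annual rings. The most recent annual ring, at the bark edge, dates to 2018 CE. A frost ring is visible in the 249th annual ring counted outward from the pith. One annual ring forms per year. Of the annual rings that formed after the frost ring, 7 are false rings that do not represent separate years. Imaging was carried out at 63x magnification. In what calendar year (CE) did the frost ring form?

Between annual ring 249 and the bark edge there are 541 − 249 = 292 annual rings.
Excluding 7 false annual rings: 292 − 7 = 285.
2018 − 285 = 1733 CE.

1733 CE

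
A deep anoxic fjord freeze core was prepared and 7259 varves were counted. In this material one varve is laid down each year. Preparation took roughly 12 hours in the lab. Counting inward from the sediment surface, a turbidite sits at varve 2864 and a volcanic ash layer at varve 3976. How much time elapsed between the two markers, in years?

The two markers are separated by 3976 − 2864 = 1112 varves.
At one varve per year, 1112 years elapsed between them.

1112 years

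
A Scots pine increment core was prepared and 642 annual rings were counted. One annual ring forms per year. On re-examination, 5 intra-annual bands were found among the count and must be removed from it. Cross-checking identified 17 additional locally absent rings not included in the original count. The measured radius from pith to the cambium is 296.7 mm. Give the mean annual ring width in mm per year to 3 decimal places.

True annual ring count = 642 − 5 + 17 = 654.
Mean rate = 296.7 mm / 654 years ≈ 0.454 mm per year.

0.454 mm per year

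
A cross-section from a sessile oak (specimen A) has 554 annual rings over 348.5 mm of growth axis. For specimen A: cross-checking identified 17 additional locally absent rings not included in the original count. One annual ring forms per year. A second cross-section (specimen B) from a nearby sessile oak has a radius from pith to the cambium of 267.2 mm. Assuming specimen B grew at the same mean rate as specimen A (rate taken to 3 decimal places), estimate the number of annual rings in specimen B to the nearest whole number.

438 annual rings

Specimen A: after corrections the count is 554 + 17 = 571 annual rings.
A: 348.5 mm over 571 years gives 348.5 / 571 ≈ 0.610 mm/year.
Specimen B: 267.2 mm / 0.610 mm per year = 438.03 years ≈ 438 annual rings.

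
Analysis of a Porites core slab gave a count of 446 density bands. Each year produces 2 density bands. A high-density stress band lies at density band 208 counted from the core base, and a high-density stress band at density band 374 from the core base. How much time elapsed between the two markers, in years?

83 yr

374 − 208 = 166 density bands lie between the two events.
166 density bands at 2 per year is 166 / 2 = 83 years.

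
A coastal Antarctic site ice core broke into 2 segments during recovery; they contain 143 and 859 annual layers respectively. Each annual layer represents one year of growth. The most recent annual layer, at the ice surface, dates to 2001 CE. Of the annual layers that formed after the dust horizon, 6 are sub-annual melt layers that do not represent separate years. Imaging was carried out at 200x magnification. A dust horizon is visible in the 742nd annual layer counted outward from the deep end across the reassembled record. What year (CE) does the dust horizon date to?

1747 CE

Total annual layers = 143 + 859 = 1002.
1002 − 742 = 260 annual layers lie beyond the dust horizon toward the ice surface.
Excluding 6 false annual layers: 260 − 6 = 254.
2001 − 254 = 1747 CE.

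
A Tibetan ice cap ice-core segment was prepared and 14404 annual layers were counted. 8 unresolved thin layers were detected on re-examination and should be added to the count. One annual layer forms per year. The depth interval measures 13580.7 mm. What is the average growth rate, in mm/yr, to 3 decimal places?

0.942 mm/yr

After corrections the count is 14404 + 8 = 14412 annual layers.
Extension rate ≈ 13580.7 / 14412 = 0.942 mm/yr.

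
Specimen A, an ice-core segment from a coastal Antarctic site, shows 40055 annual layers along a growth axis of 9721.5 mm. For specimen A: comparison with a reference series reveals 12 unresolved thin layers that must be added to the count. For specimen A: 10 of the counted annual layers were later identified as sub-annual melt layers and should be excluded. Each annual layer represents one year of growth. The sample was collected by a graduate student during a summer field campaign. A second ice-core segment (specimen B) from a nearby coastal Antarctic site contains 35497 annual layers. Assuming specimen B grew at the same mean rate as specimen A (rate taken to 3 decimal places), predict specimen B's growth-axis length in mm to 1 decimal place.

Specimen A: after corrections the count is 40055 − 10 + 12 = 40057 annual layers.
A: Extension rate ≈ 9721.5 / 40057 = 0.243 mm/year.
For B, 0.243 mm/year × 35497 years = 8625.8 mm.

8625.8 mm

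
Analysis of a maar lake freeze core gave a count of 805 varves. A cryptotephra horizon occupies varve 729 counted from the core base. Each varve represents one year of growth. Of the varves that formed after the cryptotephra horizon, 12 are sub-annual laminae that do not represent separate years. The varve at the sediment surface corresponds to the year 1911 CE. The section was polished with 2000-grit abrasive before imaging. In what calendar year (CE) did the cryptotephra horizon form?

1847 CE

805 − 729 = 76 varves lie beyond the cryptotephra horizon toward the sediment surface.
76 − 12 false = 64 true varves after the cryptotephra horizon.
The varve at the sediment surface is 1911 CE, so the cryptotephra horizon dates to 1911 − 64 = 1847 CE.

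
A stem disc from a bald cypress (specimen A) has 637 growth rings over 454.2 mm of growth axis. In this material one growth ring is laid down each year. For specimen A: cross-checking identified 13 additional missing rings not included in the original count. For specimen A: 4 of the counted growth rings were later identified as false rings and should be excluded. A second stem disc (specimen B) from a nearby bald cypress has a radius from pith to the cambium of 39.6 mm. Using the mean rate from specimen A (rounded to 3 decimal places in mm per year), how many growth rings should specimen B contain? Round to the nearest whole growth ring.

Specimen A: correcting the raw count gives 637 − 4 + 13 = 646 true growth rings.
A: Mean rate = 454.2 mm / 646 years ≈ 0.703 mm per year.
For B, 39.6 / 0.703 = 56.33 years ≈ 56 growth rings.

56 growth rings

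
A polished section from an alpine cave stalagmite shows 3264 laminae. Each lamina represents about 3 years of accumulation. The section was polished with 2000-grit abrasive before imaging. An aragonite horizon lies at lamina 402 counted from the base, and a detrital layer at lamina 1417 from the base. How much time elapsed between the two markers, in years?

The two markers are separated by 1417 − 402 = 1015 laminae.
Multiplying by 3 years per lamina: 1015 × 3 = 3045 years.

3045 years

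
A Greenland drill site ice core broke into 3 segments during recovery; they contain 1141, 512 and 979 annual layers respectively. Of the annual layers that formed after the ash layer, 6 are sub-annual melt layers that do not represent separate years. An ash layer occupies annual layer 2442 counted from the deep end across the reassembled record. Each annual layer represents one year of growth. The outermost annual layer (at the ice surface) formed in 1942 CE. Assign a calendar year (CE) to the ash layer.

1758 CE

Total annual layers = 1141 + 512 + 979 = 2632.
Between annual layer 2442 and the ice surface there are 2632 − 2442 = 190 annual layers.
190 − 6 false = 184 true annual layers after the ash layer.
Counting back 184 years from 1942 CE places the ash layer in 1942 − 184 = 1758 CE.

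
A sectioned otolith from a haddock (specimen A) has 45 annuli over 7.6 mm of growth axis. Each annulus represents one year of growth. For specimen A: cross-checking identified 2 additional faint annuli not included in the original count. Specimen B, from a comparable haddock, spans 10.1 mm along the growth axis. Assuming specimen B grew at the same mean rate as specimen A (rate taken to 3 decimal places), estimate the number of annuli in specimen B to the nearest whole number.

62 annuli

Specimen A: true annulus count = 45 + 2 = 47.
A: Extension rate ≈ 7.6 / 47 = 0.162 mm/year.
B spans 10.1 / 0.162 = 62.35 years ≈ 62 annuli.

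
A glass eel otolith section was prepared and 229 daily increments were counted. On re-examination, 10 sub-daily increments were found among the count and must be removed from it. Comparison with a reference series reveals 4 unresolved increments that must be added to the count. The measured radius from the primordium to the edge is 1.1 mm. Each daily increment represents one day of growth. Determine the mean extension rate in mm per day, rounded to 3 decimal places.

0.005 mm per day

Correcting the raw count gives 229 − 10 + 4 = 223 true daily increments.
Mean rate = 1.1 mm / 223 days ≈ 0.005 mm per day.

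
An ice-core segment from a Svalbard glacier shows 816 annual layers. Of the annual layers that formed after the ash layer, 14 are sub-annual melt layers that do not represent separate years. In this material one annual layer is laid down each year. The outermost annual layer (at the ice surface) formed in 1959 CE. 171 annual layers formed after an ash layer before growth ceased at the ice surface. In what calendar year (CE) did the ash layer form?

There are 171 annual layers younger than the ash layer.
Removing the 14 false annual layers leaves 171 − 14 = 157 true annual layers beyond the ash layer.
Counting back 157 years from 1959 CE places the ash layer in 1959 − 157 = 1802 CE.

1802 CE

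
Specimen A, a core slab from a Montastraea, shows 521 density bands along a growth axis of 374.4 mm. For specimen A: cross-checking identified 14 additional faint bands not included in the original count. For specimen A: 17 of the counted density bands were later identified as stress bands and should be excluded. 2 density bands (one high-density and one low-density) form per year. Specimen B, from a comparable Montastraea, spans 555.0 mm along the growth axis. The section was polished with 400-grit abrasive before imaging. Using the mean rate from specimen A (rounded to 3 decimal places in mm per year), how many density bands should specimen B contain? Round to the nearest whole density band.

Specimen A: after corrections the count is 521 − 17 + 14 = 518 density bands.
Specimen A: with 2 density bands per year, 518 / 2 = 259 years.
A: Mean rate = 374.4 mm / 259 years ≈ 1.446 mm per year.
B spans 555.0 / 1.446 = 383.82 years; at 2 density bands per year that is 383.82 × 2 ≈ 768 density bands.

768 density bands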